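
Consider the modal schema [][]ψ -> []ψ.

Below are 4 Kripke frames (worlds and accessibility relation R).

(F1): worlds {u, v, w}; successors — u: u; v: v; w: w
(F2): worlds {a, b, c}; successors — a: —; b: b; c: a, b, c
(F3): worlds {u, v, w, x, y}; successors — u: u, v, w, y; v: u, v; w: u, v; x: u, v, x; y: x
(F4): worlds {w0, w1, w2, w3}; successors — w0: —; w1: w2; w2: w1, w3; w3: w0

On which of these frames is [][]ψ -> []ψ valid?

(F1), (F2), (F3)

The schema corresponds to density: forall x forall y (Rxy -> exists z (Rxz & Rzy)).
(F1): condition met.
(F2): condition met.
(F3): condition met.
(F4): fails — Rw1w2 but no z with Rw1z and Rzw2.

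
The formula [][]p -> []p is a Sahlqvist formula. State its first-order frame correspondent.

Suppose □□p→□p is valid. Take Rxy and set V(p)={w : xR²w}. Then □□p at x, so □p at x, so p at y, i.e. ∃z(Rxz∧Rzy).

density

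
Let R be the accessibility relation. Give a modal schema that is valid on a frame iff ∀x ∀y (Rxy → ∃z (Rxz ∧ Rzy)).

The condition is density. The C4 schema □□ψ → □ψ defines it.
Suppose □□ψ→□ψ is valid. Take Rxy and set V(ψ)={w : xR²w}. Then □□ψ at x, so □ψ at x, so ψ at y, i.e. ∃z(Rxz∧Rzy).

□□ψ → □ψ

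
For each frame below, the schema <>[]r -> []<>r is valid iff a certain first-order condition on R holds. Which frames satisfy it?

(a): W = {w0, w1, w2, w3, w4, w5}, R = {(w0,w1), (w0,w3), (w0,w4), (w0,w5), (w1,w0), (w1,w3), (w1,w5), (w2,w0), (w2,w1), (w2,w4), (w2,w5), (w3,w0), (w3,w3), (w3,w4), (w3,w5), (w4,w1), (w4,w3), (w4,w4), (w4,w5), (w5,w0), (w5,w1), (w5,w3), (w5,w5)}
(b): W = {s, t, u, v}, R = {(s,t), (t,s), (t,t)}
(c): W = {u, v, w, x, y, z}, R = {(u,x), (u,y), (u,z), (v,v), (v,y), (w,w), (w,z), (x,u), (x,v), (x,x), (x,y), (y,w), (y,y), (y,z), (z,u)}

(a), (b)

The schema corresponds to convergence: forall x forall y forall z (Rxy & Rxz -> exists w (Ryw & Rzw)).
(a): satisfies the condition.
(b): satisfies the condition.
(c): fails — Ruz and Ruy but z and y have no common successor.
Valid on: (a), (b).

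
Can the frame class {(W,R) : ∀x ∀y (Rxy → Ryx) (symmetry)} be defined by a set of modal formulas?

Yes: it is symmetry, defined by the B schema q → □◇q.

Yes, by q → □◇q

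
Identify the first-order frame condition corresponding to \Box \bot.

emptiness of R

□⊥ is valid iff no world has any successor (otherwise □⊥ fails at any world with one).
Conversely, on a frame with emptiness of R the schema holds at every world under every valuation.
So the correspondent is emptiness of R.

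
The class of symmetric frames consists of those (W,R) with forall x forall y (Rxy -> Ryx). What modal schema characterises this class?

s → □◇s

The condition is symmetry. The B schema s → □◇s defines it.
Suppose s→□◇s is valid. Take Rxy and set V(s)={x}. Then s at x, so □◇s at x, so ◇s at y, so some z with Ryz has s; z=x, i.e. Ryx.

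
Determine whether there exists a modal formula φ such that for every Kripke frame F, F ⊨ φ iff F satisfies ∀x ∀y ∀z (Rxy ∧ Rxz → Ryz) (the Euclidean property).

Definable; ◇r → □◇r defines it

Yes: it is the Euclidean property, defined by the 5 schema ◇r → □◇r.
Suppose ◇r→□◇r is valid. Take Rxy, Rxz and set V(r)={y}. Then ◇r at x, so □◇r at x, so ◇r at z, so some w with Rzw has r; w=y, i.e. Rzy. By symmetry of the argument, Ryz.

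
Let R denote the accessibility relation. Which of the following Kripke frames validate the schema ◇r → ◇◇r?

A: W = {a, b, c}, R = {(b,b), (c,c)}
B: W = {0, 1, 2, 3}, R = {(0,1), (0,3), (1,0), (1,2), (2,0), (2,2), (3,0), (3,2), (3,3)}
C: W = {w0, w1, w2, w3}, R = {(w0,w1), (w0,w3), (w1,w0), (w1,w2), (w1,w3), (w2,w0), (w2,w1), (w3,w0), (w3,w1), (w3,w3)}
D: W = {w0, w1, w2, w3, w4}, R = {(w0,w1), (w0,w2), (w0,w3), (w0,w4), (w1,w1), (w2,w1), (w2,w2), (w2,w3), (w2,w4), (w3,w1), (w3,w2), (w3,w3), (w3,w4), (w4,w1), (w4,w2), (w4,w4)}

A, D

This is the axiom for a generalized confluence (Geach) condition; its first-order frame correspondent is ∀x ∀y (xRy → ∃w (y = w ∧ xR²w)).
A: holds.
B: fails — 0R1 but no w with 1=w and 0R²w.
C: fails — w1Rw2 but no w with w2=w and w1R²w.
D: holds.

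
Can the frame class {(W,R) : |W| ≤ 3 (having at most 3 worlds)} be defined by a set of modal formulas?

Modal frame validity is preserved under disjoint unions.
Any modal formula valid on each of 4 disjoint one-world frames is valid on their disjoint union (validity is preserved under disjoint unions). Each one-world frame has |W|=1≤3, but the union has |W|=4.
So no modal formula (or set of formulas) defines exactly the |W|≤3 frames.

No — not modally definable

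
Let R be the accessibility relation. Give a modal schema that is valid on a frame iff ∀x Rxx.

□s → s

This is reflexivity; the standard corresponding axiom is T: □s → s.
Suppose □s→s is valid. At any x set V(s)={w : Rxw}. Then □s holds at x, so s holds at x, i.e. Rxx.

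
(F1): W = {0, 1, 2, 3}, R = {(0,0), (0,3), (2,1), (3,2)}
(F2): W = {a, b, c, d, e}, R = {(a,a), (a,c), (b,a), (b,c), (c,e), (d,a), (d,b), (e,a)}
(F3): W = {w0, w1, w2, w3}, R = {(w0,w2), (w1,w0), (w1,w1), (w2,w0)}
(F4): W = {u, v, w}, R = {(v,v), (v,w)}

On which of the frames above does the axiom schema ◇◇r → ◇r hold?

The schema corresponds to transitivity: ∀x ∀y ∀z (Rxy ∧ Ryz → Rxz).
(F1): fails — R32 and R21 but not R31.
(F2): fails — Rbc and Rce but not Rbe.
(F3): fails — Rw0w2 and Rw2w0 but not Rw0w0.
(F4): condition met.

(F4)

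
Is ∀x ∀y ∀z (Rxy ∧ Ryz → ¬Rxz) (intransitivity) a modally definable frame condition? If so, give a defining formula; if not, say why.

No — not modally definable

If a class were modally definable it would be closed under surjective bounded morphisms (Goldblatt–Thomason).
The 3-cycle (worlds s,t,u with s→t→u→s) is intransitive. Mapping every world to a single reflexive point • is a surjective bounded morphism; the reflexive point is not intransitive (R••∧R•• but R••).
Hence intransitivity is not modally definable.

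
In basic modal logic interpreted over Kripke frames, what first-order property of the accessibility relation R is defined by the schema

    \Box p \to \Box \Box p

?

Suppose □p→□□p is valid. Take Rxy, Ryz and set V(p)={w : Rxw}. Then □p at x, so □□p at x, so □p at y, so p at z, i.e. Rxz.

transitivity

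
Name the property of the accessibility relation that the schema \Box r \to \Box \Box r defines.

transitivity

This is the 4 axiom.
It corresponds to transitivity: \forall x \forall y \forall z (Rxy \wedge Ryz \to Rxz).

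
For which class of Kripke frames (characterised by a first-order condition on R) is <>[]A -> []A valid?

Replacing A by ¬A and contraposing gives the equivalent schema ◇A → □◇A.
Suppose ◇A→□◇A is valid. Take Rxy, Rxz and set V(A)={y}. Then ◇A at x, so □◇A at x, so ◇A at z, so some w with Rzw has A; w=y, i.e. Rzy. By symmetry of the argument, Ryz.

the Euclidean property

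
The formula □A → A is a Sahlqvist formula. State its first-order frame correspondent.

reflexivity: ∀x Rxx

This schema is the T axiom.
Its frame correspondent is reflexivity — ∀x Rxx.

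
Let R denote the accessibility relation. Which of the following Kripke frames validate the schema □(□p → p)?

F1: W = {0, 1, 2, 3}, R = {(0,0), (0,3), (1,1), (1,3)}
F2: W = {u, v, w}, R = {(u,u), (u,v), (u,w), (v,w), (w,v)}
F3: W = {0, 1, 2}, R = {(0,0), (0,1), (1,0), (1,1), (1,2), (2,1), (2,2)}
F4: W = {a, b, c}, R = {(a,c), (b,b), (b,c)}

Frame correspondent (Sahlqvist): ∀x ∀y (Rxy → Ryy) — i.e. shift-reflexivity.
F1: fails — R03 but not R33.
F2: fails — Ruv but not Rvv.
F3: condition met.
F4: fails — Rac but not Rcc.
Valid on: F3.

F3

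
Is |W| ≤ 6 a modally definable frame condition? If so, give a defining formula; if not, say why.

Not modally definable

If a class were modally definable it would be closed under disjoint unions (Goldblatt–Thomason).
Any modal formula valid on each of 7 disjoint one-world frames is valid on their disjoint union (validity is preserved under disjoint unions). Each one-world frame has |W|=1≤6, but the union has |W|=7.
Hence having at most 6 worlds is not modally definable.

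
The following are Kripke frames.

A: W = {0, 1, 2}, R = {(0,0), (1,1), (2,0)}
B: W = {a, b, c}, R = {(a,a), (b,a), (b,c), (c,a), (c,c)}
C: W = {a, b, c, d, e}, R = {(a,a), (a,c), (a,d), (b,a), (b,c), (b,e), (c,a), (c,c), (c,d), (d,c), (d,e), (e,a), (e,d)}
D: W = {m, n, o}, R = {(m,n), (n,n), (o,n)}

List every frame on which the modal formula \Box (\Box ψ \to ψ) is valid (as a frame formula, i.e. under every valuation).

Frame correspondent (Sahlqvist): \forall x \forall y (Rxy \to Ryy) — i.e. shift-reflexivity.
A: condition met.
B: condition met.
C: fails — Rcd but not Rdd.
D: condition met.
Valid on: A, B, D.

A, B, D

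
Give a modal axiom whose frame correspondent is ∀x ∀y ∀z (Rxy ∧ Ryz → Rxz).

This is transitivity; the standard corresponding axiom is 4: □p → □□p.
Suppose □p→□□p is valid. Take Rxy, Ryz and set V(p)={w : Rxw}. Then □p at x, so □□p at x, so □p at y, so p at z, i.e. Rxz.

□p → □□p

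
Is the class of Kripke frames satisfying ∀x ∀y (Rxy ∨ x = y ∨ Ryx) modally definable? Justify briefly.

No

Any modally definable frame class is closed under disjoint unions.
Take 4 disjoint single-world reflexive frames: each is trivially connected, but their disjoint union has 4 worlds with no edge between distinct components, so it is not connected.
So no modal formula (or set of formulas) defines exactly the connected frames.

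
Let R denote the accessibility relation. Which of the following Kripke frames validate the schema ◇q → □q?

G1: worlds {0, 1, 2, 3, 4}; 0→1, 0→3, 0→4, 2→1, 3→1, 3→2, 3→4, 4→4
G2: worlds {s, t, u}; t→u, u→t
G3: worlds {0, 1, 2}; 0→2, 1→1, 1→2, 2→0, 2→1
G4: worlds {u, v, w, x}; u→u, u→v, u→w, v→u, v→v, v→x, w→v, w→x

Frame correspondent (Sahlqvist): ∀x ∀y ∀z (Rxy ∧ Rxz → y = z) — i.e. partial functionality.
G1: fails — 0 sees both 1 and 3.
G2: ✓.
G3: fails — 1 sees both 1 and 2.
G4: fails — u sees both u and v.

G2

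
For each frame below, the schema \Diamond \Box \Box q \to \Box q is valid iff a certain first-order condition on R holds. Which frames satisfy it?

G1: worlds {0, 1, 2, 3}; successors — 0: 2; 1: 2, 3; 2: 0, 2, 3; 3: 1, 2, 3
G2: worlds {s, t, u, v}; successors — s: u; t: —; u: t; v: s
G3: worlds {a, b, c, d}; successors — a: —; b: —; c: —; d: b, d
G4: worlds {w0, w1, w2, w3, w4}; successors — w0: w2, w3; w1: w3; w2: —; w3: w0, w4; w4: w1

G1

The schema corresponds to a generalized confluence (Geach) condition: \forall x \forall y \forall z ((xRy \wedge xRz) \to \exists w (y R^2 w \wedge z = w)).
G1: ✓.
G2: fails — sRu, sRu but no w with uR²w and u=w.
G3: fails — dRb, dRb but no w with bR²w and b=w.
G4: fails — w0Rw2, w0Rw2 but no w with w2R²w and w2=w.
Valid on: G1.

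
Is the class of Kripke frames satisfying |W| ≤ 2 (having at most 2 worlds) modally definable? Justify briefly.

Modal frame validity is preserved under disjoint unions.
Any modal formula valid on each of 3 disjoint one-world frames is valid on their disjoint union (validity is preserved under disjoint unions). Each one-world frame has |W|=1≤2, but the union has |W|=3.
Hence having at most 2 worlds is not modally definable.

No — not modally definable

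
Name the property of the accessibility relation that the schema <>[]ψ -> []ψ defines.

Replacing ψ by ¬ψ and contraposing gives the equivalent schema ◇ψ → □◇ψ.
Suppose ◇ψ→□◇ψ is valid. Take Rxy, Rxz and set V(ψ)={y}. Then ◇ψ at x, so □◇ψ at x, so ◇ψ at z, so some w with Rzw has ψ; w=y, i.e. Rzy. By symmetry of the argument, Ryz.
Conversely, any frame satisfying forall x forall y forall z (Rxy & Rxz -> Ryz) validates the schema.
So the correspondent is the Euclidean property.

the Euclidean property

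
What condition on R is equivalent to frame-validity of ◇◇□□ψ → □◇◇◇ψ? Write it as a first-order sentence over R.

This is a Sahlqvist (Geach-type) schema ◇^2□^2ψ → □^1◇^3ψ.
First-order correspondent: ∀x ∀y ∀z ((xR²y ∧ xRz) → ∃w (yR²w ∧ zR³w)).

∀x ∀y ∀z ((xR²y ∧ xRz) → ∃w (yR²w ∧ zR³w))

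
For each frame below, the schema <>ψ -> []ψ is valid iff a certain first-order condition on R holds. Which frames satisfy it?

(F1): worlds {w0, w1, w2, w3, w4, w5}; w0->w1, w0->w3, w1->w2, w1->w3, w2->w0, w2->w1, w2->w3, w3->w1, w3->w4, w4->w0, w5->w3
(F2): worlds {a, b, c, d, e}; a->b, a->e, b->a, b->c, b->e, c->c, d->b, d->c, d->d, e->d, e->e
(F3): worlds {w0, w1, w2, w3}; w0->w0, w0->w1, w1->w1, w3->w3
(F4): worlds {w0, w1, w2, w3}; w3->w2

(F4)

The schema corresponds to partial functionality: forall x forall y forall z (Rxy & Rxz -> y = z).
(F1): fails — w0 sees both w1 and w3.
(F2): fails — a sees both b and e.
(F3): fails — w0 sees both w0 and w1.
(F4): condition met.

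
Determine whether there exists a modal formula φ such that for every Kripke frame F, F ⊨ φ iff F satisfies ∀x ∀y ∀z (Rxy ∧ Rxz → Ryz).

Yes: it is the Euclidean property, defined by the 5 schema ◇p → □◇p.
Suppose ◇p→□◇p is valid. Take Rxy, Rxz and set V(p)={y}. Then ◇p at x, so □◇p at x, so ◇p at z, so some w with Rzw has p; w=y, i.e. Rzy. By symmetry of the argument, Ryz.

Definable; ◇p → □◇p defines it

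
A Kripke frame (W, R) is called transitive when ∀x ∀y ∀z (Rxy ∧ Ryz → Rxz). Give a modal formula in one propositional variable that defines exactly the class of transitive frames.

The condition is transitivity. The 4 schema □q → □□q defines it.
Suppose □q→□□q is valid. Take Rxy, Ryz and set V(q)={w : Rxw}. Then □q at x, so □□q at x, so □q at y, so q at z, i.e. Rxz.

□q → □□q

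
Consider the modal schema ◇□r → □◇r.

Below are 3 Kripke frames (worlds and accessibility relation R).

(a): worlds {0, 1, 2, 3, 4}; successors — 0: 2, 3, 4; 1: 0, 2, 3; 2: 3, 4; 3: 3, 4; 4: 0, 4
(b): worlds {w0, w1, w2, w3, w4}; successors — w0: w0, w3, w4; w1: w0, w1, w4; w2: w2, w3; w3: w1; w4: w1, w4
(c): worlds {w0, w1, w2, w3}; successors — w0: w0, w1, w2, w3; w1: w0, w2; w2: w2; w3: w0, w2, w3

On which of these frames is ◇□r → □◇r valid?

(a), (c)

Frame correspondent (Sahlqvist): ∀x ∀y ∀z (Rxy ∧ Rxz → ∃w (Ryw ∧ Rzw)) — i.e. convergence.
(a): ✓.
(b): fails — Rw0w0 and Rw0w3 but w0 and w3 have no common successor.
(c): ✓.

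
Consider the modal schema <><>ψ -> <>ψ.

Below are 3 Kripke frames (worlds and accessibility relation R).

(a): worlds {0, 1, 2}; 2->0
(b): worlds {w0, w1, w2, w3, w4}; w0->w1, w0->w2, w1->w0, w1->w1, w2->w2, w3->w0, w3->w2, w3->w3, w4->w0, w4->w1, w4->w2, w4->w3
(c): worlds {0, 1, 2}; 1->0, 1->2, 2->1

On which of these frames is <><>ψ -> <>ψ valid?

This is the axiom for transitivity; its first-order frame correspondent is forall x forall y forall z (Rxy & Ryz -> Rxz).
(a): ✓.
(b): fails — Rw1w0 and Rw0w2 but not Rw1w2.
(c): fails — R12 and R21 but not R11.

(a)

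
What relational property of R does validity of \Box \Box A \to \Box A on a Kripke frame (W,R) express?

Suppose □□A→□A is valid. Take Rxy and set V(A)={w : xR²w}. Then □□A at x, so □A at x, so A at y, i.e. ∃z(Rxz∧Rzy).

density: \forall x \forall y (Rxy \to \exists z (Rxz \wedge Rzy))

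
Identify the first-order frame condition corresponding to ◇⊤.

seriality

◇⊤ holds at w iff w has a successor, so frame-validity of ◇⊤ is exactly seriality. Equivalently via □q → ◇q:
Suppose □q→◇q is valid. At any x set V(q)=W. Then □q at x, so ◇q at x, so x has a successor.
Conversely, any frame satisfying ∀x ∃y Rxy validates the schema.
So the correspondent is seriality.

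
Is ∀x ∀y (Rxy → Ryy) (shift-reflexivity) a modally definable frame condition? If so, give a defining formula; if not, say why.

The condition is shift-reflexivity. A defining modal formula is □(□q → q).

Yes — defined by □(□q → q)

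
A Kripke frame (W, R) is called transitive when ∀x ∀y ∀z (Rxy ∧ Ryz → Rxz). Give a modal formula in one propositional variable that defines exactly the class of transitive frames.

□s → □□s

The condition is transitivity. The 4 schema □s → □□s defines it.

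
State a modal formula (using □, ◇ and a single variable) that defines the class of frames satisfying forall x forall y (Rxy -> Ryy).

This is shift-reflexivity; the standard corresponding axiom is T□: □(□p → p).
Suppose □(□p→p) is valid. Take Rxy and set V(p)={w : Ryw}. Then at y, □p holds; since □(□p→p) at x, □p→p at y, so p at y, i.e. Ryy.

□(□p → p)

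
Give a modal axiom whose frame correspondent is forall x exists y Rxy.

□s → ◇s

This is seriality; the standard corresponding axiom is D: □s → ◇s.
Suppose □s→◇s is valid. At any x set V(s)=W. Then □s at x, so ◇s at x, so x has a successor.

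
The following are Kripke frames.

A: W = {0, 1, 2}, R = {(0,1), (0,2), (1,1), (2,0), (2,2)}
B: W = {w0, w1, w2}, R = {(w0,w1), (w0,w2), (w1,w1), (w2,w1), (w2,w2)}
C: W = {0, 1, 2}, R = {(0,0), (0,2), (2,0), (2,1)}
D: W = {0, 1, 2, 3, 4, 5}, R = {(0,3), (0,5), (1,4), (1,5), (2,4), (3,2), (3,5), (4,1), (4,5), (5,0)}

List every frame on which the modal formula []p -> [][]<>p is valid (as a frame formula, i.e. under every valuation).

B

Frame correspondent (Sahlqvist): forall x forall z (x R^2 z -> exists w (xRw & zRw)) — i.e. a generalized confluence (Geach) condition.
A: fails — 2R²1 but no w with 2Rw and 1Rw.
B: condition met.
C: fails — 0R²1 but no w with 0Rw and 1Rw.
D: fails — 0R²2 but no w with 0Rw and 2Rw.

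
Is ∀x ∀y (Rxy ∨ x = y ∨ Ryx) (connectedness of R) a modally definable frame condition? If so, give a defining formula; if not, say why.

Not definable by any modal formula

Any modally definable frame class is closed under disjoint unions.
Take 4 disjoint single-world reflexive frames: each is trivially connected, but their disjoint union has 4 worlds with no edge between distinct components, so it is not connected.
Hence connectedness of R is not modally definable.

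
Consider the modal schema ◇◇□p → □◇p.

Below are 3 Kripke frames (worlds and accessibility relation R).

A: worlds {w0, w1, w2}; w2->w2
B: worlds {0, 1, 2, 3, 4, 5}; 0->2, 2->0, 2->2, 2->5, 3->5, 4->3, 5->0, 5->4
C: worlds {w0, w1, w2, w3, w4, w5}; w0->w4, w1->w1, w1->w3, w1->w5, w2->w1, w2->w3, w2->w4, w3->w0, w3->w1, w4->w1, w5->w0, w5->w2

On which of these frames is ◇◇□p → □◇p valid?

The schema corresponds to a generalized confluence (Geach) condition: ∀x ∀y ∀z ((xR²y ∧ xRz) → ∃w (yRw ∧ zRw)).
A: satisfies the condition.
B: fails — 2R²0, 2R5 but no w with 0Rw and 5Rw.
C: fails — w1R²w0, w1Rw1 but no w with w0Rw and w1Rw.

A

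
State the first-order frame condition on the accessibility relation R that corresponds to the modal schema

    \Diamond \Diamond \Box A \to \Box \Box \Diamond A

\forall x \forall y \forall z ((x R^2 y \wedge x R^2 z) \to \exists w (yRw \wedge zRw))

This is a Sahlqvist (Geach-type) schema ◇^2□^1A → □^2◇^1A.
Minimal-valuation argument: fix x; take any y with xR^2y and any z with xR^2z. Set V(A) to the set of worlds R-reachable from y in exactly 1 step. Then □^1A holds at y, so the antecedent holds at x; validity forces ◇^1A at z, giving a w with zR^1w and yR^1w.
First-order correspondent: \forall x \forall y \forall z ((x R^2 y \wedge x R^2 z) \to \exists w (yRw \wedge zRw)).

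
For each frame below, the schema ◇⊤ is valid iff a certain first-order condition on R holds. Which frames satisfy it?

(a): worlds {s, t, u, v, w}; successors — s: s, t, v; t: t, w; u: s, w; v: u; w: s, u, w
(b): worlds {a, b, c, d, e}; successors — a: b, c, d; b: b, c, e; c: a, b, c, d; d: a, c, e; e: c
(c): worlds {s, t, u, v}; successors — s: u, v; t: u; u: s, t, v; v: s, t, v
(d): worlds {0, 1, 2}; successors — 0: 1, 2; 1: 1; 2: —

(a), (b), (c)

This is the axiom for seriality; its first-order frame correspondent is ∀x ∃y Rxy.
(a): condition met.
(b): condition met.
(c): condition met.
(d): fails — world 2 has no successor.
Valid on: (a), (b), (c).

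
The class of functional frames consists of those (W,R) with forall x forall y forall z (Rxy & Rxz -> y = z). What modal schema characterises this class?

The condition is partial functionality. The CD schema ◇ψ → □ψ defines it.
Suppose ◇ψ→□ψ is valid. Take Rxy, Rxz and set V(ψ)={y}. Then ◇ψ at x, so □ψ at x, so ψ at z, i.e. z=y.

◇ψ → □ψ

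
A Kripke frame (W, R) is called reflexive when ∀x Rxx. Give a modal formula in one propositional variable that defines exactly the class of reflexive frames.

□p → p

This is reflexivity; the standard corresponding axiom is T: □p → p.
Suppose □p→p is valid. At any x set V(p)={w : Rxw}. Then □p holds at x, so p holds at x, i.e. Rxx.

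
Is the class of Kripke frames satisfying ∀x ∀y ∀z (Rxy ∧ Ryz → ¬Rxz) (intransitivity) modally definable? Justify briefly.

Modal frame validity is preserved under surjective bounded morphisms.
The 5-cycle (worlds 0,1,2,3,4 with 0→1→2→3→4→0) is intransitive. Mapping every world to a single reflexive point • is a surjective bounded morphism; the reflexive point is not intransitive (R••∧R•• but R••).
So no modal formula (or set of formulas) defines exactly the intransitive frames.

No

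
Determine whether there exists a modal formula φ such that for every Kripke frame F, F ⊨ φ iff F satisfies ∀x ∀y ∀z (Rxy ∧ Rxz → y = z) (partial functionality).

The condition is partial functionality. A defining modal formula is ◇p → □p.
Suppose ◇p→□p is valid. Take Rxy, Rxz and set V(p)={y}. Then ◇p at x, so □p at x, so p at z, i.e. z=y.

Yes — defined by ◇p → □p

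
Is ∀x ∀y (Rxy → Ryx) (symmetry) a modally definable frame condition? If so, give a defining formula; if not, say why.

This is a Sahlqvist condition; the B axiom p → □◇p defines it.

Yes — defined by p → □◇p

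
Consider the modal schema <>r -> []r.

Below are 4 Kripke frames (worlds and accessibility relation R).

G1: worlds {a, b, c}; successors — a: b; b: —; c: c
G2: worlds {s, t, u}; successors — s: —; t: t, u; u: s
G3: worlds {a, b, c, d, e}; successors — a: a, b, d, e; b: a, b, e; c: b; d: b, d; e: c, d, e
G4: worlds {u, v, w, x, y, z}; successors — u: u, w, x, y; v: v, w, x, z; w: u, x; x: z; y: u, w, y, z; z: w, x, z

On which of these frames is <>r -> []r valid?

G1

This is the axiom for partial functionality; its first-order frame correspondent is forall x forall y forall z (Rxy & Rxz -> y = z).
G1: satisfies the condition.
G2: fails — t sees both t and u.
G3: fails — a sees both a and b.
G4: fails — u sees both u and w.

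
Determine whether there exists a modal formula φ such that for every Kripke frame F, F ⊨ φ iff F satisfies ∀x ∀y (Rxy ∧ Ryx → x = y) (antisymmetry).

Not definable by any modal formula

Any modally definable frame class is closed under surjective bounded morphisms.
The 8-cycle (worlds s,t,u,v,w,x,y,z with s→t→u→v→w→x→y→z→s) is antisymmetric. Sending even-indexed worlds to s and odd-indexed worlds to t is a surjective bounded morphism onto the two-world frame with s↔t, which is not antisymmetric.
Hence antisymmetry is not modally definable.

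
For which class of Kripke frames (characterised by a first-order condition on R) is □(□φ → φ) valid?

shift-reflexivity

This is the T□ axiom.
It corresponds to shift-reflexivity: ∀x ∀y (Rxy → Ryy).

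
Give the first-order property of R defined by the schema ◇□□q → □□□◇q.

∀x ∀y ∀z ((xRy ∧ xR³z) → ∃w (yR²w ∧ zRw))

This is a Sahlqvist (Geach-type) schema ◇^1□^2q → □^3◇^1q.
First-order correspondent: ∀x ∀y ∀z ((xRy ∧ xR³z) → ∃w (yR²w ∧ zRw)).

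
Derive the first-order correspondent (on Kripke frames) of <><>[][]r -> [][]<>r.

This is a Sahlqvist (Geach-type) schema ◇^2□^2r → □^2◇^1r.
First-order correspondent: forall x forall y forall z ((x R^2 y & x R^2 z) -> exists w (y R^2 w & zRw)).

forall x forall y forall z ((x R^2 y & x R^2 z) -> exists w (y R^2 w & zRw))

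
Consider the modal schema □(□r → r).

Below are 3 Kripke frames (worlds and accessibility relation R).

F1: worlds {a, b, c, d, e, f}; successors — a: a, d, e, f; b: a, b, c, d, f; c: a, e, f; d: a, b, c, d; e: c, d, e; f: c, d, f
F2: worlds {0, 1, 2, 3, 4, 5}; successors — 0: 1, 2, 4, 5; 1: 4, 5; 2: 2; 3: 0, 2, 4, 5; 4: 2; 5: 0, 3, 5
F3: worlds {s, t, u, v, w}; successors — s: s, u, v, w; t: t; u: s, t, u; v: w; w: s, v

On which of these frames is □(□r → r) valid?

Frame correspondent (Sahlqvist): ∀x ∀y (Rxy → Ryy) — i.e. shift-reflexivity.
F1: fails — Rec but not Rcc.
F2: fails — R34 but not R44.
F3: fails — Rvw but not Rww.

none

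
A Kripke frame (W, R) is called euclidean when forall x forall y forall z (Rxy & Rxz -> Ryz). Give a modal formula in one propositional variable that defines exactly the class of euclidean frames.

The condition is the Euclidean property. The 5 schema ◇s → □◇s defines it.

◇s → □◇s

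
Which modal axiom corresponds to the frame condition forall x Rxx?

□ψ → ψ

This is reflexivity; the standard corresponding axiom is T: □ψ → ψ.
Suppose □ψ→ψ is valid. At any x set V(ψ)={w : Rxw}. Then □ψ holds at x, so ψ holds at x, i.e. Rxx.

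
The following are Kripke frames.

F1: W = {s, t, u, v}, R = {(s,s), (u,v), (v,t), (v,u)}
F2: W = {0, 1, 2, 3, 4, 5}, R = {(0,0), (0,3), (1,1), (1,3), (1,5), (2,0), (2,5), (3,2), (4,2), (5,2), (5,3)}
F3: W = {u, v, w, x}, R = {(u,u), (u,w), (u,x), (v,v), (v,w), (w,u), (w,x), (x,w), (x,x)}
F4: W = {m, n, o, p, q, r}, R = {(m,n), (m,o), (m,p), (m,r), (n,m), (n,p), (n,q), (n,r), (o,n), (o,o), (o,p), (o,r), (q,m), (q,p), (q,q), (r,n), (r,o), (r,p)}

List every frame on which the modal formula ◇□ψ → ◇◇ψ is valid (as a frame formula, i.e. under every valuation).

Frame correspondent (Sahlqvist): ∀x ∀y (xRy → ∃w (yRw ∧ xR²w)) — i.e. a generalized confluence (Geach) condition.
F1: fails — vRt but no w with tRw and vR²w.
F2: satisfies the condition.
F3: satisfies the condition.
F4: fails — mRp but no w with pRw and mR²w.

F2, F3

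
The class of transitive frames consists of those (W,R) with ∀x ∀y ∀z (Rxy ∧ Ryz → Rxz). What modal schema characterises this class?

□s → □□s

The condition is transitivity. The 4 schema □s → □□s defines it.
Suppose □s→□□s is valid. Take Rxy, Ryz and set V(s)={w : Rxw}. Then □s at x, so □□s at x, so □s at y, so s at z, i.e. Rxz.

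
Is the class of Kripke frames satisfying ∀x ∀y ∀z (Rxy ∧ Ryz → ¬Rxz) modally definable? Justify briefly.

No — not modally definable

Modal frame validity is preserved under surjective bounded morphisms.
The 5-cycle (worlds a,b,c,d,e with a→b→c→d→e→a) is intransitive. Mapping every world to a single reflexive point • is a surjective bounded morphism; the reflexive point is not intransitive (R••∧R•• but R••).
Hence intransitivity is not modally definable.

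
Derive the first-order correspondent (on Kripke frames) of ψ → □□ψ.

∀x ∀z (xR²z → ∃w (x = w ∧ z = w))

This is a Sahlqvist (Geach-type) schema ◇^0□^0ψ → □^2◇^0ψ.
Minimal-valuation argument: fix x; take any y with xR^0y and any z with xR^2z. Set V(ψ) to the set of worlds R-reachable from y in exactly 0 steps. Then □^0ψ holds at y, so the antecedent holds at x; validity forces ◇^0ψ at z, giving a w with zR^0w and yR^0w.
First-order correspondent: ∀x ∀z (xR²z → ∃w (x = w ∧ z = w)).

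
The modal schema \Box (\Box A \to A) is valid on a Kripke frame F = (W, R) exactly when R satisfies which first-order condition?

shift-reflexivity: \forall x \forall y (Rxy \to Ryy)

Suppose □(□A→A) is valid. Take Rxy and set V(A)={w : Ryw}. Then at y, □A holds; since □(□A→A) at x, □A→A at y, so A at y, i.e. Ryy.
Conversely, on a frame with shift-reflexivity the schema holds at every world under every valuation.
Frame condition: \forall x \forall y (Rxy \to Ryy).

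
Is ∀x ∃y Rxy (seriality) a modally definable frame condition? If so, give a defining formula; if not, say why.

The condition is seriality. A defining modal formula is □q → ◇q.
Suppose □q→◇q is valid. At any x set V(q)=W. Then □q at x, so ◇q at x, so x has a successor.

Yes, by □q → ◇q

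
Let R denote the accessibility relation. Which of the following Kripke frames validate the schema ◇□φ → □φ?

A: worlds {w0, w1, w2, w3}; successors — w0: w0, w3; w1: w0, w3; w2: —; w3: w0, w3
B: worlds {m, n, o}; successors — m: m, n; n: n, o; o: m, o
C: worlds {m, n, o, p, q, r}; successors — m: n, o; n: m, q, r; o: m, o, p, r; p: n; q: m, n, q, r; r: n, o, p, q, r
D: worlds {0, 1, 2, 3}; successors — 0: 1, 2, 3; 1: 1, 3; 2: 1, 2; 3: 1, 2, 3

A

The schema corresponds to the Euclidean property: ∀x ∀y ∀z (Rxy ∧ Rxz → Ryz).
A: satisfies the condition.
B: fails — Rmn and Rmm but not Rnm.
C: fails — Rmn and Rmn but not Rnn.
D: fails — R02 and R03 but not R23.
Valid on: A.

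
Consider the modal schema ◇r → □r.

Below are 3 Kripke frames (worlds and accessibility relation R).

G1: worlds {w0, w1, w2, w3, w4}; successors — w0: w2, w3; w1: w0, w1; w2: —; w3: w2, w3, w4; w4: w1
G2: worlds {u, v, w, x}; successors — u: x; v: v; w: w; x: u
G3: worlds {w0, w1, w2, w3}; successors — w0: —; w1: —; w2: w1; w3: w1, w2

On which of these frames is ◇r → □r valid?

G2

The schema corresponds to partial functionality: ∀x ∀y ∀z (Rxy ∧ Rxz → y = z).
G1: fails — w0 sees both w2 and w3.
G2: condition met.
G3: fails — w3 sees both w1 and w2.
Valid on: G2.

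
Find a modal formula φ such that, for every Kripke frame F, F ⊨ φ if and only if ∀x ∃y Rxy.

□p → ◇p

The condition is seriality. The D schema □p → ◇p defines it.
Suppose □p→◇p is valid. At any x set V(p)=W. Then □p at x, so ◇p at x, so x has a successor.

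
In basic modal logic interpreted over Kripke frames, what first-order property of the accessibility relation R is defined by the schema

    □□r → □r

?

Suppose □□r→□r is valid. Take Rxy and set V(r)={w : xR²w}. Then □□r at x, so □r at x, so r at y, i.e. ∃z(Rxz∧Rzy).

Density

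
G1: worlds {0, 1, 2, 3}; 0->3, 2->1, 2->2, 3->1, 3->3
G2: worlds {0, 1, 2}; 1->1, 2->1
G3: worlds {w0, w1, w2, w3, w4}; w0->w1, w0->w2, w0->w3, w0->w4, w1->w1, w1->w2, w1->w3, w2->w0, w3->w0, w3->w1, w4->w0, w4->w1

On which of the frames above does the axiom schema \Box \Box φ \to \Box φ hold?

This is the axiom for density; its first-order frame correspondent is \forall x \forall y (Rxy \to \exists z (Rxz \wedge Rzy)).
G1: condition met.
G2: condition met.
G3: fails — Rw0w4 but no z with Rw0z and Rzw4.

G1, G2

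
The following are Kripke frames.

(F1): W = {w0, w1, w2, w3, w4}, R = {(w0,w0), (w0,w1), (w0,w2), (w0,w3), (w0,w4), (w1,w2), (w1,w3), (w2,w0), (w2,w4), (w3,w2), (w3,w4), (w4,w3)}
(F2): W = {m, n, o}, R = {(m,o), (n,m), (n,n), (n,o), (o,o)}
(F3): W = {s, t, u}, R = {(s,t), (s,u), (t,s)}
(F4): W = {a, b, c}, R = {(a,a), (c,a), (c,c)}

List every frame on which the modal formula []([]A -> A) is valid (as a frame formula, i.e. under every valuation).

Frame correspondent (Sahlqvist): forall x forall y (Rxy -> Ryy) — i.e. shift-reflexivity.
(F1): fails — Rw1w2 but not Rw2w2.
(F2): fails — Rnm but not Rmm.
(F3): fails — Rsu but not Ruu.
(F4): satisfies the condition.

(F4)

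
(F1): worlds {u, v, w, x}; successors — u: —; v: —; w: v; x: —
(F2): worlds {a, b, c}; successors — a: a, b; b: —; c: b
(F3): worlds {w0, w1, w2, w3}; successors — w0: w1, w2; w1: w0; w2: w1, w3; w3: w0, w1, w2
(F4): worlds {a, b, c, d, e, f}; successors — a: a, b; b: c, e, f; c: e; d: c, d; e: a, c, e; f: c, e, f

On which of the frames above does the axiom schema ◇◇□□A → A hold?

The schema corresponds to a generalized confluence (Geach) condition: ∀x ∀y (xR²y → ∃w (yR²w ∧ x = w)).
(F1): holds.
(F2): fails — aR²b but no w with bR²w and a=w.
(F3): fails — w0R²w1 but no w with w1R²w and w0=w.
(F4): fails — bR²c but no w with cR²w and b=w.
Valid on: (F1).

(F1)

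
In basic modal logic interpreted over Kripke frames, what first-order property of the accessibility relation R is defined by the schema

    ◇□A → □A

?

Equivalently (dual form): ◇A → □◇A.
Suppose ◇A→□◇A is valid. Take Rxy, Rxz and set V(A)={y}. Then ◇A at x, so □◇A at x, so ◇A at z, so some w with Rzw has A; w=y, i.e. Rzy. By symmetry of the argument, Ryz.

the Euclidean property: ∀x ∀y ∀z (Rxy ∧ Rxz → Ryz)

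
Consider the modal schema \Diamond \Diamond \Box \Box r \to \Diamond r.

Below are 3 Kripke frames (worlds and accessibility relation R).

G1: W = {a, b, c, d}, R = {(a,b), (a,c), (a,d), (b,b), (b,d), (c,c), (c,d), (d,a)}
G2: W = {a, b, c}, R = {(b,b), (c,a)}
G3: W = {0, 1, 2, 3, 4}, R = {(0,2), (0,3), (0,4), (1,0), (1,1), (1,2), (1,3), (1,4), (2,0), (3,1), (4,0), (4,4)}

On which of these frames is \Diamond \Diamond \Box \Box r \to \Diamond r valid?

G2

This is the axiom for a generalized confluence (Geach) condition; its first-order frame correspondent is \forall x \forall y (x R^2 y \to \exists w (y R^2 w \wedge xRw)).
G1: fails — dR²d but no w with dR²w and dRw.
G2: condition met.
G3: fails — 2R²2 but no w with 2R²w and 2Rw.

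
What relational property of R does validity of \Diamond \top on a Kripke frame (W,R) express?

This is a form of the D axiom.
It corresponds to seriality: \forall x \exists y Rxy.

seriality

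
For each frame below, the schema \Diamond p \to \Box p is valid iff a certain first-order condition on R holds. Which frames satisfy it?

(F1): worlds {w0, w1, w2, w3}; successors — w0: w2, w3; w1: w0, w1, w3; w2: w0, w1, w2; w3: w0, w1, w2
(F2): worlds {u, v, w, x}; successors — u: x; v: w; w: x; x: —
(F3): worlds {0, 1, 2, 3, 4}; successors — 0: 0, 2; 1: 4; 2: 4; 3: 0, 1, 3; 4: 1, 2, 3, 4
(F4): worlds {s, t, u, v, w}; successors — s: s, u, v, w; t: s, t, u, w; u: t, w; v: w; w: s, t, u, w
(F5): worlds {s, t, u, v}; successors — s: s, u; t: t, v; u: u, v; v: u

(F2)

Frame correspondent (Sahlqvist): \forall x \forall y \forall z (Rxy \wedge Rxz \to y = z) — i.e. partial functionality.
(F1): fails — w0 sees both w2 and w3.
(F2): satisfies the condition.
(F3): fails — 0 sees both 0 and 2.
(F4): fails — s sees both s and u.
(F5): fails — s sees both s and u.
Valid on: (F2).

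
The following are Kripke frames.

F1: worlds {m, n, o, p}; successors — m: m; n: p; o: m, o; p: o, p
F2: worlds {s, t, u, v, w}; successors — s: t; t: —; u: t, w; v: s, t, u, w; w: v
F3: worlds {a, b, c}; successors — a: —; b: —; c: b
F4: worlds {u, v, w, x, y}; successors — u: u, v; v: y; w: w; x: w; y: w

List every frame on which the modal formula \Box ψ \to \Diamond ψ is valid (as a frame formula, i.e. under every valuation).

F1, F4

This is the axiom for seriality; its first-order frame correspondent is \forall x \exists y Rxy.
F1: satisfies the condition.
F2: fails — world t has no successor.
F3: fails — world a has no successor.
F4: satisfies the condition.
Valid on: F1, F4.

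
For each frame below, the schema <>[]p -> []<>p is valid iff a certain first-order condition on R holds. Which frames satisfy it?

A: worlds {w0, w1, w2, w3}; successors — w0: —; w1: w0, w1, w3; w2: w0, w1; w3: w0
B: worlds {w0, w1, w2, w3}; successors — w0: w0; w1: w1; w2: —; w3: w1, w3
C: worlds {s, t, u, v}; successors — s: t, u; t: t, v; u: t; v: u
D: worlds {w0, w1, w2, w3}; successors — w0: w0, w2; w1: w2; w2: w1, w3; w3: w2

This is the axiom for convergence; its first-order frame correspondent is forall x forall y forall z (Rxy & Rxz -> exists w (Ryw & Rzw)).
A: fails — Rw1w1 and Rw1w0 but w1 and w0 have no common successor.
B: satisfies the condition.
C: fails — Rtv and Rtt but v and t have no common successor.
D: fails — Rw0w2 and Rw0w0 but w2 and w0 have no common successor.
Valid on: B.

B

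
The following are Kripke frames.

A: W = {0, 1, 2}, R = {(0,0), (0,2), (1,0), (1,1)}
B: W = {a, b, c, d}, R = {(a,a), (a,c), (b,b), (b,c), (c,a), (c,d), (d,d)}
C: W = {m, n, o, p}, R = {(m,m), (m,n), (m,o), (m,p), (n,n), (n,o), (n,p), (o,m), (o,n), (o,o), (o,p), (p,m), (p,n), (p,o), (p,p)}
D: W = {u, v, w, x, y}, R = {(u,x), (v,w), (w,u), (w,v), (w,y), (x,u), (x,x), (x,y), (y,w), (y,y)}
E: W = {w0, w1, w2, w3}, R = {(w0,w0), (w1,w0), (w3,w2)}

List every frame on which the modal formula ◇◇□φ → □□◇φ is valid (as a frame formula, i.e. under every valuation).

C, E

Frame correspondent (Sahlqvist): ∀x ∀y ∀z ((xR²y ∧ xR²z) → ∃w (yRw ∧ zRw)) — i.e. a generalized confluence (Geach) condition.
A: fails — 0R²0, 0R²2 but no w with 0Rw and 2Rw.
B: fails — aR²a, aR²d but no w with aRw and dRw.
C: condition met.
D: fails — uR²u, uR²y but no t with uRt and yRt.
E: condition met.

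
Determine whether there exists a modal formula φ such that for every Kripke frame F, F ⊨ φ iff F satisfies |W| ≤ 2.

No

Modal frame validity is preserved under disjoint unions.
Any modal formula valid on each of 3 disjoint one-world frames is valid on their disjoint union (validity is preserved under disjoint unions). Each one-world frame has |W|=1≤2, but the union has |W|=3.
So no modal formula (or set of formulas) defines exactly the |W|≤2 frames.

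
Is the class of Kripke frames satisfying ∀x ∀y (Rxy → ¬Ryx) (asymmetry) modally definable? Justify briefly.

No

Any modally definable frame class is closed under surjective bounded morphisms.
The 5-cycle (worlds w0,w1,w2,w3,w4 with w0→w1→w2→w3→w4→w0) is asymmetric. Mapping every world to a single reflexive point • is a surjective bounded morphism, and the reflexive point is not asymmetric (R•• but asymmetry requires ¬R••).
So the class is not modally definable.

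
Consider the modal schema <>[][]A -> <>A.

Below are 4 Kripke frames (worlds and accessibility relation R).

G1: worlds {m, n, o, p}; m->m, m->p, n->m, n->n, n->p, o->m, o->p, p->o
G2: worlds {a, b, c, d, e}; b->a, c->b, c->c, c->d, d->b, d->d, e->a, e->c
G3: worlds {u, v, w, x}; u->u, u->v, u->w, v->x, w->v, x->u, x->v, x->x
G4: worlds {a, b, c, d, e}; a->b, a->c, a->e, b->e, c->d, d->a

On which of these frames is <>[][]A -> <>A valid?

This is the axiom for a generalized confluence (Geach) condition; its first-order frame correspondent is forall x forall y (xRy -> exists w (y R^2 w & xRw)).
G1: holds.
G2: fails — bRa but no w with aR²w and bRw.
G3: fails — uRw but no t with wR²t and uRt.
G4: fails — aRb but no w with bR²w and aRw.

G1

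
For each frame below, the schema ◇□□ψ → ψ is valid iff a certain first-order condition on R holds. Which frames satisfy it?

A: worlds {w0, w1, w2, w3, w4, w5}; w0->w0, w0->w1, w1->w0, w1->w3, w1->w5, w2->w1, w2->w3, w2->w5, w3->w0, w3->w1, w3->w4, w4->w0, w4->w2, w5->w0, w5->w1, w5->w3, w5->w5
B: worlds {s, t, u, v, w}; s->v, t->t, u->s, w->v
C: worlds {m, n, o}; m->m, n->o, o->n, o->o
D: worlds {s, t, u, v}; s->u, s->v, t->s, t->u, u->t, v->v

C

This is the axiom for a generalized confluence (Geach) condition; its first-order frame correspondent is ∀x ∀y (xRy → ∃w (yR²w ∧ x = w)).
A: fails — w2Rw1 but no w with w1R²w and w2=w.
B: fails — sRv but no w* with vR²w* and s=w*.
C: satisfies the condition.
D: fails — sRv but no w with vR²w and s=w.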